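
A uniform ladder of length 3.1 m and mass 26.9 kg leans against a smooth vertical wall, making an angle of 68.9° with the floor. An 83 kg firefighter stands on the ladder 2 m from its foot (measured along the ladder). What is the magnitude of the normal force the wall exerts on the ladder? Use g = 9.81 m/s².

About the foot of the ladder:
Ladder weight 26.9×9.81 = 263.9 N acts at 1.55 m along the ladder; its horizontal arm is 1.55·cos68.9° = 0.558 m → τ = 147.3 N·m clockwise.
Firefighter: 83×9.81 = 814.2 N at 2 m → arm 0.72 m → τ = 586.2 N·m clockwise.
Wall normal N acts horizontally at the top; its moment arm is the height L sinθ = 3.1·sin68.9° = 2.892 m, counterclockwise.
Setting net torque to zero: N × 2.892 = 733.5 → N = 254 N.

N_wall ≈ 254 N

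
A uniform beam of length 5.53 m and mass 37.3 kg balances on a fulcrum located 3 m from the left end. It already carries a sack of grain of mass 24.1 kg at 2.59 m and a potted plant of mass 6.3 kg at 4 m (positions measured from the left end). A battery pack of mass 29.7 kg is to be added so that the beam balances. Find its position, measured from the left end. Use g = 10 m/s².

x ≈ 3.42 m from the left end

Taking torques about the fulcrum (at 3 m from the left end):
Beam weight: 37.3 × 10 = 373 N down at 2.765 m → arm 0.235 m, τ = 373 × 0.235 = 87.66 N·m counterclockwise.
Sack of grain: 24.1 × 10 = 241 N down at 2.59 m → arm 0.41 m, τ = 241 × 0.41 = 98.81 N·m counterclockwise.
Potted plant: 6.3 × 10 = 63 N down at 4 m → arm 1 m, τ = 63 × 1 = 63 N·m clockwise.
Net moment of existing loads = 123.5 N·m counterclockwise.
The battery pack weighs 29.7 × 10 = 297 N and must supply an equal clockwise moment, so its lever arm about the fulcrum is 123.5 / 297 = 0.416 m.
That puts it at 3 + 0.416 = 3.42 m from the left end.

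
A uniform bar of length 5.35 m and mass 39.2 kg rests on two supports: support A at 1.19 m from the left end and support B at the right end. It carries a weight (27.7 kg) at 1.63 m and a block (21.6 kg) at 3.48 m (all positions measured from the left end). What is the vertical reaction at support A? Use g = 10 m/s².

Taking torques about support B:
Beam weight: 39.2 × 10 = 392 N down at 2.675 m → arm 2.675 m, τ = 392 × 2.675 = 1049 N·m counterclockwise.
Weight: 27.7 × 10 = 277 N down at 1.63 m → arm 3.72 m, τ = 277 × 3.72 = 1030 N·m counterclockwise.
Block: 21.6 × 10 = 216 N down at 3.48 m → arm 1.87 m, τ = 216 × 1.87 = 403.9 N·m counterclockwise.
Net load moment about support B = 2483 N·m counterclockwise.
Reaction R at support A is upward at 1.19 m, arm 4.16 m → moment R × 4.16 clockwise.
Balancing moments: R × 4.16 = 2483, giving R = 597 N.

R_A ≈ 597 N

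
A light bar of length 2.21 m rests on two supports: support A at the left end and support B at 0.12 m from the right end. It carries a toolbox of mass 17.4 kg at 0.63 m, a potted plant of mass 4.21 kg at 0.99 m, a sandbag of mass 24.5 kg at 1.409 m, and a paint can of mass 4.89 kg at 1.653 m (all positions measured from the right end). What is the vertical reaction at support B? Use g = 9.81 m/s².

R_B ≈ 258 N

Sum moments about support A (its reaction then has zero moment arm).
Toolbox: 17.4 × 9.81 = 170.7 N down at 0.63 m → arm 1.58 m, τ = 170.7 × 1.58 = 269.7 N·m clockwise.
Potted plant: 4.21 × 9.81 = 41.3 N down at 0.99 m → arm 1.22 m, τ = 41.3 × 1.22 = 50.39 N·m clockwise.
Sandbag: 24.5 × 9.81 = 240.3 N down at 1.409 m → arm 0.801 m, τ = 240.3 × 0.801 = 192.5 N·m clockwise.
Paint can: 4.89 × 9.81 = 47.97 N down at 1.653 m → arm 0.557 m, τ = 47.97 × 0.557 = 26.72 N·m clockwise.
Net load moment about support A = 539.3 N·m clockwise.
Reaction R at support B is upward at 0.12 m, arm 2.09 m → moment R × 2.09 counterclockwise.
For rotational equilibrium, R × 2.09 = 539.3, so R = 258 N.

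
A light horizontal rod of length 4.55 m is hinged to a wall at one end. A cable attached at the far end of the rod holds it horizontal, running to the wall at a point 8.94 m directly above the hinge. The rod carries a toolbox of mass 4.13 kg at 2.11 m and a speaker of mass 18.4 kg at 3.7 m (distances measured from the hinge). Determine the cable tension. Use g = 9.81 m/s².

T ≈ 186 N

About the hinge:
Toolbox: 4.13 × 9.81 = 40.52 N down at 2.11 m → arm 2.11 m, τ = 40.52 × 2.11 = 85.5 N·m clockwise.
Speaker: 18.4 × 9.81 = 180.5 N down at 3.7 m → arm 3.7 m, τ = 180.5 × 3.7 = 667.9 N·m clockwise.
Total clockwise load moment = 753.4 N·m.
The cable tension T acts at 4.55 m; only its component perpendicular to the rod, T sinθ, produces torque. sinθ = h/√(h²+d²) = 8.94/√(8.94²+4.55²) = 0.8912.
Στ = 0 ⇒ T × 4.55 × 0.8912 = 753.4 ⇒ T = 753.4 / 4.055 = 186 N.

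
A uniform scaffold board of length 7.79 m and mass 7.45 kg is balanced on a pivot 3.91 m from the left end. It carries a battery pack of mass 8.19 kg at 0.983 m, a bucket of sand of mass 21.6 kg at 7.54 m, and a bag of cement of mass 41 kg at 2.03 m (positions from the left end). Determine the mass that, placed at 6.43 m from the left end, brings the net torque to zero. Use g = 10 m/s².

m ≈ 9.03 kg

Choose the pivot (at 3.91 m from the left end) as the axis so the support reaction has zero arm there.
Beam weight: 7.45 × 10 = 74.5 N down at 3.895 m → arm 0.015 m, τ = 74.5 × 0.015 = 1.117 N·m counterclockwise.
Battery pack: 8.19 × 10 = 81.9 N down at 0.983 m → arm 2.927 m, τ = 81.9 × 2.927 = 239.7 N·m counterclockwise.
Bucket of sand: 21.6 × 10 = 216 N down at 7.54 m → arm 3.63 m, τ = 216 × 3.63 = 784.1 N·m clockwise.
Bag of cement: 41 × 10 = 410 N down at 2.03 m → arm 1.88 m, τ = 410 × 1.88 = 770.8 N·m counterclockwise.
Net moment of known loads = 227.5 N·m counterclockwise.
An unknown mass m at 6.43 m has arm 2.52 m; its moment is m·g·2.52 clockwise.
Setting net torque to zero: m × 10 × 2.52 = 227.5 → m = 227.5 / (10 × 2.52) = 9.03 kg.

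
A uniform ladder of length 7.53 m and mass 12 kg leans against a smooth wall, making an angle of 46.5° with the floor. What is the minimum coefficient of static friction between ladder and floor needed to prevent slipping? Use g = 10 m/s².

Taking torques about the foot of the ladder:
Ladder weight 12×10 = 120 N acts at 3.765 m along the ladder; its horizontal arm is 3.765·cos46.5° = 2.592 m → τ = 311 N·m clockwise.
Wall normal N acts horizontally at the top; its moment arm is the height L sinθ = 7.53·sin46.5° = 5.462 m, counterclockwise.
For rotational equilibrium, N × 5.462 = 311, so N = 56.94 N.
ΣFx = 0 ⇒ f = N_wall = 56.94 N. ΣFy = 0 ⇒ N_floor = 120 N.
μ_min = f / N_floor = 56.94 / 120 = 0.474.

μ_min ≈ 0.474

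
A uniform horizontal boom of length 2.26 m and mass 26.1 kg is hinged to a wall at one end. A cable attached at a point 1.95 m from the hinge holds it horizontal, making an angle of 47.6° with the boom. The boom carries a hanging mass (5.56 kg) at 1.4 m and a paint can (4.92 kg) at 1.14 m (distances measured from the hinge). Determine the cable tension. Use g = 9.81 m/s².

T ≈ 292 N

About the hinge:
Beam weight: 26.1 × 9.81 = 256 N down at 1.13 m → arm 1.13 m, τ = 256 × 1.13 = 289.3 N·m clockwise.
Hanging mass: 5.56 × 9.81 = 54.54 N down at 1.4 m → arm 1.4 m, τ = 54.54 × 1.4 = 76.36 N·m clockwise.
Paint can: 4.92 × 9.81 = 48.27 N down at 1.14 m → arm 1.14 m, τ = 48.27 × 1.14 = 55.03 N·m clockwise.
Total clockwise load moment = 420.7 N·m.
The cable tension T acts at 1.95 m; only its component perpendicular to the boom, T sinθ, produces torque. sin 47.6° = 0.7385.
For rotational equilibrium, T × 1.95 × 0.7385 = 420.7, so T = 420.7 / 1.44 = 292 N.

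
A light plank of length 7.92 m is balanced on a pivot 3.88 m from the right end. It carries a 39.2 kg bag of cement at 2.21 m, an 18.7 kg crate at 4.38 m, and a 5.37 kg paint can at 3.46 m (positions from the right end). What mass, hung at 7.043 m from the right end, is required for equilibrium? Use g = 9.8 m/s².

m ≈ 18.5 kg

Taking torques about the pivot (at 3.88 m from the right end):
Bag of cement: 39.2 × 9.8 = 384.2 N down at 2.21 m → arm 1.67 m, τ = 384.2 × 1.67 = 641.6 N·m clockwise.
Crate: 18.7 × 9.8 = 183.3 N down at 4.38 m → arm 0.5 m, τ = 183.3 × 0.5 = 91.65 N·m counterclockwise.
Paint can: 5.37 × 9.8 = 52.63 N down at 3.46 m → arm 0.42 m, τ = 52.63 × 0.42 = 22.1 N·m clockwise.
Net moment of known loads = 572.1 N·m clockwise.
An unknown mass m at 7.043 m has arm 3.163 m; its moment is m·g·3.163 counterclockwise.
For rotational equilibrium, m × 9.8 × 3.163 = 572.1, so m = 572.1 / (9.8 × 3.163) = 18.5 kg.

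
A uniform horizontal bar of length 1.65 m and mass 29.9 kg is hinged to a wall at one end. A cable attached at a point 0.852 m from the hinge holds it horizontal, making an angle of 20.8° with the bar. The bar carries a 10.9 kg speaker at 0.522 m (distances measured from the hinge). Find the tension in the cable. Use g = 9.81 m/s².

T ≈ 984 N

Sum moments about the hinge (the unknown hinge reaction has zero arm there).
Beam weight: 29.9 × 9.81 = 293.3 N down at 0.825 m → arm 0.825 m, τ = 293.3 × 0.825 = 242 N·m clockwise.
Speaker: 10.9 × 9.81 = 106.9 N down at 0.522 m → arm 0.522 m, τ = 106.9 × 0.522 = 55.8 N·m clockwise.
Total clockwise load moment = 297.8 N·m.
The cable tension T acts at 0.852 m; only its component perpendicular to the bar, T sinθ, produces torque. sin 20.8° = 0.3551.
Balancing moments: T × 0.852 × 0.3551 = 297.8, giving T = 297.8 / 0.3025 = 984 N.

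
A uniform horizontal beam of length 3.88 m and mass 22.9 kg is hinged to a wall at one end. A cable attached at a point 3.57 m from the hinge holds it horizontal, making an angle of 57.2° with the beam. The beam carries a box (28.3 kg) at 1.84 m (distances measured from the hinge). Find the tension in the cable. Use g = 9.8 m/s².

Take moments about the hinge.
Beam weight: 22.9 × 9.8 = 224.4 N down at 1.94 m → arm 1.94 m, τ = 224.4 × 1.94 = 435.3 N·m clockwise.
Box: 28.3 × 9.8 = 277.3 N down at 1.84 m → arm 1.84 m, τ = 277.3 × 1.84 = 510.2 N·m clockwise.
Total clockwise load moment = 945.5 N·m.
The cable tension T acts at 3.57 m; only its component perpendicular to the beam, T sinθ, produces torque. sin 57.2° = 0.8406.
Setting net torque to zero: T × 3.57 × 0.8406 = 945.5 → T = 945.5 / 3.001 = 315 N.

T ≈ 315 N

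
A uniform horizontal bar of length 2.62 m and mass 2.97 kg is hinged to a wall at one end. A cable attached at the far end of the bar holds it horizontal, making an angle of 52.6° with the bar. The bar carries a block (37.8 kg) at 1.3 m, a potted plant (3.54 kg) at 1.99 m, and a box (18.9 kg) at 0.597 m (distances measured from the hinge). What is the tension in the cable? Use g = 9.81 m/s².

Sum moments about the hinge (the unknown hinge reaction has zero arm there).
Beam weight: 2.97 × 9.81 = 29.14 N down at 1.31 m → arm 1.31 m, τ = 29.14 × 1.31 = 38.17 N·m clockwise.
Block: 37.8 × 9.81 = 370.8 N down at 1.3 m → arm 1.3 m, τ = 370.8 × 1.3 = 482 N·m clockwise.
Potted plant: 3.54 × 9.81 = 34.73 N down at 1.99 m → arm 1.99 m, τ = 34.73 × 1.99 = 69.11 N·m clockwise.
Box: 18.9 × 9.81 = 185.4 N down at 0.597 m → arm 0.597 m, τ = 185.4 × 0.597 = 110.7 N·m clockwise.
Total clockwise load moment = 700 N·m.
The cable tension T acts at 2.62 m; only its component perpendicular to the bar, T sinθ, produces torque. sin 52.6° = 0.7944.
For rotational equilibrium, T × 2.62 × 0.7944 = 700, so T = 700 / 2.081 = 336 N.

T ≈ 336 N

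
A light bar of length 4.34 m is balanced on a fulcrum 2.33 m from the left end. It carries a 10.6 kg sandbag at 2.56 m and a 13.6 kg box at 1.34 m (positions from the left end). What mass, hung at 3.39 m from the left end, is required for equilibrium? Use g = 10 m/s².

Choose the fulcrum (at 2.33 m from the left end) as the axis so the support reaction has zero arm there.
Sandbag: 10.6 × 10 = 106 N down at 2.56 m → arm 0.23 m, τ = 106 × 0.23 = 24.38 N·m clockwise.
Box: 13.6 × 10 = 136 N down at 1.34 m → arm 0.99 m, τ = 136 × 0.99 = 134.6 N·m counterclockwise.
Net moment of known loads = 110.2 N·m counterclockwise.
An unknown mass m at 3.39 m has arm 1.06 m; its moment is m·g·1.06 clockwise.
Setting net torque to zero: m × 10 × 1.06 = 110.2 → m = 110.2 / (10 × 1.06) = 10.4 kg.

m ≈ 10.4 kg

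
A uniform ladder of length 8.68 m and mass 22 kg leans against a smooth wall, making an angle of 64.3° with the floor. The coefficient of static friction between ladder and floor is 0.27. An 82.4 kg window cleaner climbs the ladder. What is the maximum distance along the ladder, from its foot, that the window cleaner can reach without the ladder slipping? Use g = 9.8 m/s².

Choose the foot of the ladder as the axis so the floor normal and friction both act there and drop out.
Ladder weight 22×9.8 = 215.6 N acts at 4.34 m along the ladder; its horizontal arm is 4.34·cos64.3° = 1.882 m → τ = 405.8 N·m clockwise.
Window cleaner weight 82.4×9.8 = 807.5 N at distance d → arm d·cos64.3° → τ = 807.5·d·0.4337 clockwise.
Wall normal N at the top has arm L sinθ = 7.821 m counterclockwise, so Στ = 0 gives N·7.821 = 405.8 + 350.2·d.
ΣFy = 0 ⇒ N_floor = 1023 N, so the maximum friction is μ_s·N_floor = 0.27×1023 = 276.2 N. ΣFx = 0 ⇒ N_wall = f, so at the slipping point N = 276.2 N.
Substituting: 276.2×7.821 = 405.8 + 350.2·d ⇒ d = (2160 − 405.8) / 350.2 = 5.01 m.

d ≈ 5.01 m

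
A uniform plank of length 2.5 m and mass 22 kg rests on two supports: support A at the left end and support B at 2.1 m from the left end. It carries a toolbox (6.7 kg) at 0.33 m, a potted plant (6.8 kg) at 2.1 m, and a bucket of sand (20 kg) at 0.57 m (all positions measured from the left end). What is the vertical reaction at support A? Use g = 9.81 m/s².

About support B:
Beam weight: 22 × 9.81 = 215.8 N down at 1.25 m → arm 0.85 m, τ = 215.8 × 0.85 = 183.4 N·m counterclockwise.
Toolbox: 6.7 × 9.81 = 65.73 N down at 0.33 m → arm 1.77 m, τ = 65.73 × 1.77 = 116.3 N·m counterclockwise.
Potted plant: acts at the support B, moment arm 0 → no torque.
Bucket of sand: 20 × 9.81 = 196.2 N down at 0.57 m → arm 1.53 m, τ = 196.2 × 1.53 = 300.2 N·m counterclockwise.
Net load moment about support B = 599.9 N·m counterclockwise.
Reaction R at support A is upward at 0 m, arm 2.1 m → moment R × 2.1 clockwise.
Balancing moments: R × 2.1 = 599.9, giving R = 286 N.

R_A ≈ 286 N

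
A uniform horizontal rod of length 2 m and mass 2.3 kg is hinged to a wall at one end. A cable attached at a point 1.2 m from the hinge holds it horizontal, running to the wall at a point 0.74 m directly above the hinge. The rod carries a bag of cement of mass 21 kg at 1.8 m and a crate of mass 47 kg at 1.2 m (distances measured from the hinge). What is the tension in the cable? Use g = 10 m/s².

Take moments about the hinge.
Beam weight: 2.3 × 10 = 23 N down at 1 m → arm 1 m, τ = 23 × 1 = 23 N·m clockwise.
Bag of cement: 21 × 10 = 210 N down at 1.8 m → arm 1.8 m, τ = 210 × 1.8 = 378 N·m clockwise.
Crate: 47 × 10 = 470 N down at 1.2 m → arm 1.2 m, τ = 470 × 1.2 = 564 N·m clockwise.
Total clockwise load moment = 965 N·m.
The cable tension T acts at 1.2 m; only its component perpendicular to the rod, T sinθ, produces torque. sinθ = h/√(h²+d²) = 0.74/√(0.74²+1.2²) = 0.5249.
Setting net torque to zero: T × 1.2 × 0.5249 = 965 → T = 965 / 0.6299 = 1530 N.

T ≈ 1530 N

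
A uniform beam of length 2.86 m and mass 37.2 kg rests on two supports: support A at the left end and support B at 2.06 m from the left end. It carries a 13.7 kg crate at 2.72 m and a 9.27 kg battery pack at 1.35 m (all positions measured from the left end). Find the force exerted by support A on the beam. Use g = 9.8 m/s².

About support B:
Beam weight: 37.2 × 9.8 = 364.6 N down at 1.43 m → arm 0.63 m, τ = 364.6 × 0.63 = 229.7 N·m counterclockwise.
Crate: 13.7 × 9.8 = 134.3 N down at 2.72 m → arm 0.66 m, τ = 134.3 × 0.66 = 88.64 N·m clockwise.
Battery pack: 9.27 × 9.8 = 90.85 N down at 1.35 m → arm 0.71 m, τ = 90.85 × 0.71 = 64.5 N·m counterclockwise.
Net load moment about support B = 205.6 N·m counterclockwise.
Reaction R at support A is upward at 0 m, arm 2.06 m → moment R × 2.06 clockwise.
Balancing moments: R × 2.06 = 205.6, giving R = 99.8 N.

R_A ≈ 99.8 N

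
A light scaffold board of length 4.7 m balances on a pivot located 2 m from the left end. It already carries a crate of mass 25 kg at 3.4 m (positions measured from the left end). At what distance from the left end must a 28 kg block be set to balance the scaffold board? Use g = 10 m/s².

x ≈ 0.75 m from the left end

Take moments about the pivot (at 2 m from the left end).
Crate: 25 × 10 = 250 N down at 3.4 m → arm 1.4 m, τ = 250 × 1.4 = 350 N·m clockwise.
Net moment of existing loads = 350 N·m clockwise.
The block weighs 28 × 10 = 280 N and must supply an equal counterclockwise moment, so its lever arm about the pivot is 350 / 280 = 1.25 m.
That puts it at 2 − 1.25 = 0.75 m from the left end.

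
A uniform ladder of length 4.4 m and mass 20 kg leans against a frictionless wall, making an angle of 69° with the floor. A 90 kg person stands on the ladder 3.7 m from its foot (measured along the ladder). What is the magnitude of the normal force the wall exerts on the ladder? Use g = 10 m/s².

Taking torques about the foot of the ladder:
Ladder weight 20×10 = 200 N acts at 2.2 m along the ladder; its horizontal arm is 2.2·cos69° = 0.7884 m → τ = 157.7 N·m clockwise.
Person: 90×10 = 900 N at 3.7 m → arm 1.326 m → τ = 1193 N·m clockwise.
Wall normal N acts horizontally at the top; its moment arm is the height L sinθ = 4.4·sin69° = 4.108 m, counterclockwise.
Στ = 0 ⇒ N × 4.108 = 1351 ⇒ N = 329 N.

N_wall ≈ 329 N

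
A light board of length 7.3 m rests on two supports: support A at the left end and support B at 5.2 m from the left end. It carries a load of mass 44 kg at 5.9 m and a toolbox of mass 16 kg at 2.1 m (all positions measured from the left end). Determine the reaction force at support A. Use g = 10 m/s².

R_A ≈ 36.2 N

Take moments about support B.
Load: 44 × 10 = 440 N down at 5.9 m → arm 0.7 m, τ = 440 × 0.7 = 308 N·m clockwise.
Toolbox: 16 × 10 = 160 N down at 2.1 m → arm 3.1 m, τ = 160 × 3.1 = 496 N·m counterclockwise.
Net load moment about support B = 188 N·m counterclockwise.
Reaction R at support A is upward at 0 m, arm 5.2 m → moment R × 5.2 clockwise.
For rotational equilibrium, R × 5.2 = 188, so R = 36.2 N.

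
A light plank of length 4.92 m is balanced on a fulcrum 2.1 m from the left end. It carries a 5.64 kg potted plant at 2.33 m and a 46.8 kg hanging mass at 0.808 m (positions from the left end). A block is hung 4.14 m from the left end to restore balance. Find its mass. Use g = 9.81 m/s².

About the fulcrum (at 2.1 m from the left end):
Potted plant: 5.64 × 9.81 = 55.33 N down at 2.33 m → arm 0.23 m, τ = 55.33 × 0.23 = 12.73 N·m clockwise.
Hanging mass: 46.8 × 9.81 = 459.1 N down at 0.808 m → arm 1.292 m, τ = 459.1 × 1.292 = 593.2 N·m counterclockwise.
Net moment of known loads = 580.5 N·m counterclockwise.
An unknown mass m at 4.14 m has arm 2.04 m; its moment is m·g·2.04 clockwise.
Balancing moments: m × 9.81 × 2.04 = 580.5, giving m = 580.5 / (9.81 × 2.04) = 29 kg.

m ≈ 29 kg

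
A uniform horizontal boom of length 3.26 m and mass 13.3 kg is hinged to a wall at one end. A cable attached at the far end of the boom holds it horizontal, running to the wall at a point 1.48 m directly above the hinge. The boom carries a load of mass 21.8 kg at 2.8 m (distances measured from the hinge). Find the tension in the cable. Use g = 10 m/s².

T ≈ 614 N

Choose the hinge as the axis so the unknown hinge reaction has zero arm there.
Beam weight: 13.3 × 10 = 133 N down at 1.63 m → arm 1.63 m, τ = 133 × 1.63 = 216.8 N·m clockwise.
Load: 21.8 × 10 = 218 N down at 2.8 m → arm 2.8 m, τ = 218 × 2.8 = 610.4 N·m clockwise.
Total clockwise load moment = 827.2 N·m.
The cable tension T acts at 3.26 m; only its component perpendicular to the boom, T sinθ, produces torque. sinθ = h/√(h²+d²) = 1.48/√(1.48²+3.26²) = 0.4134.
For rotational equilibrium, T × 3.26 × 0.4134 = 827.2, so T = 827.2 / 1.348 = 614 N.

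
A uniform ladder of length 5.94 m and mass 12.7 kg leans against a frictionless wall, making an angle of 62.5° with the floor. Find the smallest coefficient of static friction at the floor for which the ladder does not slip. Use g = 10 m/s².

μ_min ≈ 0.26

About the foot of the ladder:
Ladder weight 12.7×10 = 127 N acts at 2.97 m along the ladder; its horizontal arm is 2.97·cos62.5° = 1.371 m → τ = 174.1 N·m clockwise.
Wall normal N acts horizontally at the top; its moment arm is the height L sinθ = 5.94·sin62.5° = 5.269 m, counterclockwise.
For rotational equilibrium, N × 5.269 = 174.1, so N = 33.04 N.
ΣFx = 0 ⇒ f = N_wall = 33.04 N. ΣFy = 0 ⇒ N_floor = 127 N.
μ_min = f / N_floor = 33.04 / 127 = 0.26.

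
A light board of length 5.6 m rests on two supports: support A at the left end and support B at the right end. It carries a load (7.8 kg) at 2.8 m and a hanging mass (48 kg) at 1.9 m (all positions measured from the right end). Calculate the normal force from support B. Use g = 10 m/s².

Take moments about support A.
Load: 7.8 × 10 = 78 N down at 2.8 m → arm 2.8 m, τ = 78 × 2.8 = 218.4 N·m clockwise.
Hanging mass: 48 × 10 = 480 N down at 1.9 m → arm 3.7 m, τ = 480 × 3.7 = 1776 N·m clockwise.
Net load moment about support A = 1994 N·m clockwise.
Reaction R at support B is upward at 0 m, arm 5.6 m → moment R × 5.6 counterclockwise.
Balancing moments: R × 5.6 = 1994, giving R = 356 N.

R_B ≈ 356 N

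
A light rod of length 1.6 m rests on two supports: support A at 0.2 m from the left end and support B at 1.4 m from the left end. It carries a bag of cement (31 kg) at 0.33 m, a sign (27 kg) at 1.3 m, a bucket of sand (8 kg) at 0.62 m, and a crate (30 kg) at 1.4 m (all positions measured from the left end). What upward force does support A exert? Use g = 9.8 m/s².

About support B:
Bag of cement: 31 × 9.8 = 303.8 N down at 0.33 m → arm 1.07 m, τ = 303.8 × 1.07 = 325.1 N·m counterclockwise.
Sign: 27 × 9.8 = 264.6 N down at 1.3 m → arm 0.1 m, τ = 264.6 × 0.1 = 26.46 N·m counterclockwise.
Bucket of sand: 8 × 9.8 = 78.4 N down at 0.62 m → arm 0.78 m, τ = 78.4 × 0.78 = 61.15 N·m counterclockwise.
Crate: acts at the support B, moment arm 0 → no torque.
Net load moment about support B = 412.7 N·m counterclockwise.
Reaction R at support A is upward at 0.2 m, arm 1.2 m → moment R × 1.2 clockwise.
For rotational equilibrium, R × 1.2 = 412.7, so R = 344 N.

R_A ≈ 344 N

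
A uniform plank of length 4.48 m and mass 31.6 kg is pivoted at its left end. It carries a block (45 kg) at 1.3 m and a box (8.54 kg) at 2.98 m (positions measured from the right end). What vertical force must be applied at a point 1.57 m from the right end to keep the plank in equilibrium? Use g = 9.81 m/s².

About the left end:
Beam weight: 31.6 × 9.81 = 310 N down at 2.24 m → arm 2.24 m, τ = 310 × 2.24 = 694.4 N·m clockwise.
Block: 45 × 9.81 = 441.5 N down at 1.3 m → arm 3.18 m, τ = 441.5 × 3.18 = 1404 N·m clockwise.
Box: 8.54 × 9.81 = 83.78 N down at 2.98 m → arm 1.5 m, τ = 83.78 × 1.5 = 125.7 N·m clockwise.
Net moment of the loads = 2224 N·m clockwise.
The upward force F acts at a point 1.57 m from the right end, arm 2.91 m, giving F × 2.91 counterclockwise.
Setting net torque to zero: F × 2.91 = 2224 → F = 2224 / 2.91 = 764 N.

F ≈ 764 N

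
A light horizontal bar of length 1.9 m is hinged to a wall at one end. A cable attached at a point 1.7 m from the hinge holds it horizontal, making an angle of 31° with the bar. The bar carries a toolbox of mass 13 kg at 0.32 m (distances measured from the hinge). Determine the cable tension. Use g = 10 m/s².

Taking torques about the hinge:
Toolbox: 13 × 10 = 130 N down at 0.32 m → arm 0.32 m, τ = 130 × 0.32 = 41.6 N·m clockwise.
Total clockwise load moment = 41.6 N·m.
The cable tension T acts at 1.7 m; only its component perpendicular to the bar, T sinθ, produces torque. sin 31° = 0.515.
Setting net torque to zero: T × 1.7 × 0.515 = 41.6 → T = 41.6 / 0.8755 = 47.5 N.

T ≈ 47.5 N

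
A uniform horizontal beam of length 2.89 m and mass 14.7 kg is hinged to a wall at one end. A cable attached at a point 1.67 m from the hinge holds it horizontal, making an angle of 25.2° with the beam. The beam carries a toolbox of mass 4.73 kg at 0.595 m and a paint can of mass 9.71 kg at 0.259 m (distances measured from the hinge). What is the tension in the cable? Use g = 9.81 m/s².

T ≈ 367 N

Sum moments about the hinge (the unknown hinge reaction has zero arm there).
Beam weight: 14.7 × 9.81 = 144.2 N down at 1.445 m → arm 1.445 m, τ = 144.2 × 1.445 = 208.4 N·m clockwise.
Toolbox: 4.73 × 9.81 = 46.4 N down at 0.595 m → arm 0.595 m, τ = 46.4 × 0.595 = 27.61 N·m clockwise.
Paint can: 9.71 × 9.81 = 95.26 N down at 0.259 m → arm 0.259 m, τ = 95.26 × 0.259 = 24.67 N·m clockwise.
Total clockwise load moment = 260.7 N·m.
The cable tension T acts at 1.67 m; only its component perpendicular to the beam, T sinθ, produces torque. sin 25.2° = 0.4258.
Στ = 0 ⇒ T × 1.67 × 0.4258 = 260.7 ⇒ T = 260.7 / 0.7111 = 367 N.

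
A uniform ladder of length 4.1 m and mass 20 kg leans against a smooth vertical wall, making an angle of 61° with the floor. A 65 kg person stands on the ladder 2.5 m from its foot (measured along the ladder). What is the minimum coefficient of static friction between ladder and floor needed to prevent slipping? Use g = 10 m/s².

μ_min ≈ 0.324

Take moments about the foot of the ladder.
Ladder weight 20×10 = 200 N acts at 2.05 m along the ladder; its horizontal arm is 2.05·cos61° = 0.9939 m → τ = 198.8 N·m clockwise.
Person: 65×10 = 650 N at 2.5 m → arm 1.212 m → τ = 787.8 N·m clockwise.
Wall normal N acts horizontally at the top; its moment arm is the height L sinθ = 4.1·sin61° = 3.586 m, counterclockwise.
Balancing moments: N × 3.586 = 986.6, giving N = 275.1 N.
ΣFx = 0 ⇒ f = N_wall = 275.1 N. ΣFy = 0 ⇒ N_floor = 850 N.
μ_min = f / N_floor = 275.1 / 850 = 0.324.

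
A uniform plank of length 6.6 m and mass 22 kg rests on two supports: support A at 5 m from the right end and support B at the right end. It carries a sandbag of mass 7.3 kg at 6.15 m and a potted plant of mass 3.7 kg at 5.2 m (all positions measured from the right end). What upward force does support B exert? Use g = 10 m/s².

R_B ≈ 56.5 N

Taking torques about support A:
Beam weight: 22 × 10 = 220 N down at 3.3 m → arm 1.7 m, τ = 220 × 1.7 = 374 N·m clockwise.
Sandbag: 7.3 × 10 = 73 N down at 6.15 m → arm 1.15 m, τ = 73 × 1.15 = 83.95 N·m counterclockwise.
Potted plant: 3.7 × 10 = 37 N down at 5.2 m → arm 0.2 m, τ = 37 × 0.2 = 7.4 N·m counterclockwise.
Net load moment about support A = 282.7 N·m clockwise.
Reaction R at support B is upward at 0 m, arm 5 m → moment R × 5 counterclockwise.
Στ = 0 ⇒ R × 5 = 282.7 ⇒ R = 56.5 N.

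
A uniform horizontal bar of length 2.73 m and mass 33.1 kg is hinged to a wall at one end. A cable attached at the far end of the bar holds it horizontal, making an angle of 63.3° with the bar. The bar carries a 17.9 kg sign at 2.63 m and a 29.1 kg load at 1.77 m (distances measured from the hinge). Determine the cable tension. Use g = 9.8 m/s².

T ≈ 578 N

Choose the hinge as the axis so the unknown hinge reaction has zero arm there.
Beam weight: 33.1 × 9.8 = 324.4 N down at 1.365 m → arm 1.365 m, τ = 324.4 × 1.365 = 442.8 N·m clockwise.
Sign: 17.9 × 9.8 = 175.4 N down at 2.63 m → arm 2.63 m, τ = 175.4 × 2.63 = 461.3 N·m clockwise.
Load: 29.1 × 9.8 = 285.2 N down at 1.77 m → arm 1.77 m, τ = 285.2 × 1.77 = 504.8 N·m clockwise.
Total clockwise load moment = 1409 N·m.
The cable tension T acts at 2.73 m; only its component perpendicular to the bar, T sinθ, produces torque. sin 63.3° = 0.8934.
Στ = 0 ⇒ T × 2.73 × 0.8934 = 1409 ⇒ T = 1409 / 2.439 = 578 N.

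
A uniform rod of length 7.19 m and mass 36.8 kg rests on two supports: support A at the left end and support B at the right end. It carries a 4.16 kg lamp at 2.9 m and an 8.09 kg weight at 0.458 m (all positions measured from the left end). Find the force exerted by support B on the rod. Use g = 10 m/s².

R_B ≈ 206 N

Choose support A as the axis so its reaction then has zero moment arm.
Beam weight: 36.8 × 10 = 368 N down at 3.595 m → arm 3.595 m, τ = 368 × 3.595 = 1323 N·m clockwise.
Lamp: 4.16 × 10 = 41.6 N down at 2.9 m → arm 2.9 m, τ = 41.6 × 2.9 = 120.6 N·m clockwise.
Weight: 8.09 × 10 = 80.9 N down at 0.458 m → arm 0.458 m, τ = 80.9 × 0.458 = 37.05 N·m clockwise.
Net load moment about support A = 1481 N·m clockwise.
Reaction R at support B is upward at 7.19 m, arm 7.19 m → moment R × 7.19 counterclockwise.
Στ = 0 ⇒ R × 7.19 = 1481 ⇒ R = 206 N.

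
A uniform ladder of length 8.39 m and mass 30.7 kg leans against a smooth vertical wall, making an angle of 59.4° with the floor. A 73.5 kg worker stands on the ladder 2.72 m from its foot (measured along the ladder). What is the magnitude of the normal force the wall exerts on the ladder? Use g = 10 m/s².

Choose the foot of the ladder as the axis so the floor normal and friction both act there and drop out.
Ladder weight 30.7×10 = 307 N acts at 4.195 m along the ladder; its horizontal arm is 4.195·cos59.4° = 2.135 m → τ = 655.4 N·m clockwise.
Worker: 73.5×10 = 735 N at 2.72 m → arm 1.385 m → τ = 1018 N·m clockwise.
Wall normal N acts horizontally at the top; its moment arm is the height L sinθ = 8.39·sin59.4° = 7.222 m, counterclockwise.
Balancing moments: N × 7.222 = 1673, giving N = 232 N.

N_wall ≈ 232 N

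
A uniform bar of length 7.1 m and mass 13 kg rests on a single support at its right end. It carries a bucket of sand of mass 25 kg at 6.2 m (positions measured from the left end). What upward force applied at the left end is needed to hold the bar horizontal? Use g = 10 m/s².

F ≈ 96.7 N

Taking torques about the right end:
Beam weight: 13 × 10 = 130 N down at 3.55 m → arm 3.55 m, τ = 130 × 3.55 = 461.5 N·m counterclockwise.
Bucket of sand: 25 × 10 = 250 N down at 6.2 m → arm 0.9 m, τ = 250 × 0.9 = 225 N·m counterclockwise.
Net moment of the loads = 686.5 N·m counterclockwise.
The upward force F acts at the left end, arm 7.1 m, giving F × 7.1 clockwise.
Balancing moments: F × 7.1 = 686.5, giving F = 686.5 / 7.1 = 96.7 N.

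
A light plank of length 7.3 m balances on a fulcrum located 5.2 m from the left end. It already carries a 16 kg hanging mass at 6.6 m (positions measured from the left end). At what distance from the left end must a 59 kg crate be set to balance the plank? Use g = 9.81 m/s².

Taking torques about the fulcrum (at 5.2 m from the left end):
Hanging mass: 16 × 9.81 = 157 N down at 6.6 m → arm 1.4 m, τ = 157 × 1.4 = 219.8 N·m clockwise.
Net moment of existing loads = 219.8 N·m clockwise.
The crate weighs 59 × 9.81 = 578.8 N and must supply an equal counterclockwise moment, so its lever arm about the fulcrum is 219.8 / 578.8 = 0.38 m.
That puts it at 5.2 − 0.38 = 4.82 m from the left end.

x ≈ 4.82 m from the left end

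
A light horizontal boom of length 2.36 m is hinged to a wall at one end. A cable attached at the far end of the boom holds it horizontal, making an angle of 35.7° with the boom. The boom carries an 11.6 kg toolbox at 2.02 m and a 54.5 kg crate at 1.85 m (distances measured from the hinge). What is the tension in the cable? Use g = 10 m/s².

Sum moments about the hinge (the unknown hinge reaction has zero arm there).
Toolbox: 11.6 × 10 = 116 N down at 2.02 m → arm 2.02 m, τ = 116 × 2.02 = 234.3 N·m clockwise.
Crate: 54.5 × 10 = 545 N down at 1.85 m → arm 1.85 m, τ = 545 × 1.85 = 1008 N·m clockwise.
Total clockwise load moment = 1242 N·m.
The cable tension T acts at 2.36 m; only its component perpendicular to the boom, T sinθ, produces torque. sin 35.7° = 0.5835.
Balancing moments: T × 2.36 × 0.5835 = 1242, giving T = 1242 / 1.377 = 902 N.

T ≈ 902 N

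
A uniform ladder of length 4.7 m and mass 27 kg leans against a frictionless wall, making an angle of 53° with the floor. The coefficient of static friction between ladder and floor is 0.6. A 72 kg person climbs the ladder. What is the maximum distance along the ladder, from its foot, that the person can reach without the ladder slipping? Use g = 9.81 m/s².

Choose the foot of the ladder as the axis so the floor normal and friction both act there and drop out.
Ladder weight 27×9.81 = 264.9 N acts at 2.35 m along the ladder; its horizontal arm is 2.35·cos53° = 1.414 m → τ = 374.6 N·m clockwise.
Person weight 72×9.81 = 706.3 N at distance d → arm d·cos53° → τ = 706.3·d·0.6018 clockwise.
Wall normal N at the top has arm L sinθ = 3.754 m counterclockwise, so Στ = 0 gives N·3.754 = 374.6 + 425.1·d.
ΣFy = 0 ⇒ N_floor = 971.2 N, so the maximum friction is μ_s·N_floor = 0.6×971.2 = 582.7 N. ΣFx = 0 ⇒ N_wall = f, so at the slipping point N = 582.7 N.
Substituting: 582.7×3.754 = 374.6 + 425.1·d ⇒ d = (2187 − 374.6) / 425.1 = 4.26 m.

d ≈ 4.26 m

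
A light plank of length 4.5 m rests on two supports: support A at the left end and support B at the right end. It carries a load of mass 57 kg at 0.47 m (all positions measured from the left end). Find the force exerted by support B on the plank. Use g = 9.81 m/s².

R_B ≈ 58.4 N

Take moments about support A.
Load: 57 × 9.81 = 559.2 N down at 0.47 m → arm 0.47 m, τ = 559.2 × 0.47 = 262.8 N·m clockwise.
Net load moment about support A = 262.8 N·m clockwise.
Reaction R at support B is upward at 4.5 m, arm 4.5 m → moment R × 4.5 counterclockwise.
For rotational equilibrium, R × 4.5 = 262.8, so R = 58.4 N.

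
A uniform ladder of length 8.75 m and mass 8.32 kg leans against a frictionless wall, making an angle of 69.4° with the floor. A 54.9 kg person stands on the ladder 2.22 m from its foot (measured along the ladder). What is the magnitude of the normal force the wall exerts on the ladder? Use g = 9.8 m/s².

Sum moments about the foot of the ladder (the floor normal and friction both act there and drop out).
Ladder weight 8.32×9.8 = 81.54 N acts at 4.375 m along the ladder; its horizontal arm is 4.375·cos69.4° = 1.539 m → τ = 125.5 N·m clockwise.
Person: 54.9×9.8 = 538 N at 2.22 m → arm 0.7811 m → τ = 420.2 N·m clockwise.
Wall normal N acts horizontally at the top; its moment arm is the height L sinθ = 8.75·sin69.4° = 8.191 m, counterclockwise.
Στ = 0 ⇒ N × 8.191 = 545.7 ⇒ N = 66.6 N.

N_wall ≈ 66.6 N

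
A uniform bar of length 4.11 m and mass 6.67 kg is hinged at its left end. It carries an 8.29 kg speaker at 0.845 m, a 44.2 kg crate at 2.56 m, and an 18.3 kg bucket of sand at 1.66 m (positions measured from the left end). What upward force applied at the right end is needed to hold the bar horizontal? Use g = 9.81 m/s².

Taking torques about the left end:
Beam weight: 6.67 × 9.81 = 65.43 N down at 2.055 m → arm 2.055 m, τ = 65.43 × 2.055 = 134.5 N·m clockwise.
Speaker: 8.29 × 9.81 = 81.32 N down at 0.845 m → arm 0.845 m, τ = 81.32 × 0.845 = 68.72 N·m clockwise.
Crate: 44.2 × 9.81 = 433.6 N down at 2.56 m → arm 2.56 m, τ = 433.6 × 2.56 = 1110 N·m clockwise.
Bucket of sand: 18.3 × 9.81 = 179.5 N down at 1.66 m → arm 1.66 m, τ = 179.5 × 1.66 = 298 N·m clockwise.
Net moment of the loads = 1611 N·m clockwise.
The upward force F acts at the right end, arm 4.11 m, giving F × 4.11 counterclockwise.
Balancing moments: F × 4.11 = 1611, giving F = 1611 / 4.11 = 392 N.

F ≈ 392 N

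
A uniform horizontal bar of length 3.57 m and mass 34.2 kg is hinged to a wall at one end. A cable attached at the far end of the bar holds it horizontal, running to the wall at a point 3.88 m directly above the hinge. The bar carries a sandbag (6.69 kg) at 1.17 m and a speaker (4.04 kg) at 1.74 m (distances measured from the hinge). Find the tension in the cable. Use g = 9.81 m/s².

Choose the hinge as the axis so the unknown hinge reaction has zero arm there.
Beam weight: 34.2 × 9.81 = 335.5 N down at 1.785 m → arm 1.785 m, τ = 335.5 × 1.785 = 598.9 N·m clockwise.
Sandbag: 6.69 × 9.81 = 65.63 N down at 1.17 m → arm 1.17 m, τ = 65.63 × 1.17 = 76.79 N·m clockwise.
Speaker: 4.04 × 9.81 = 39.63 N down at 1.74 m → arm 1.74 m, τ = 39.63 × 1.74 = 68.96 N·m clockwise.
Total clockwise load moment = 744.6 N·m.
The cable tension T acts at 3.57 m; only its component perpendicular to the bar, T sinθ, produces torque. sinθ = h/√(h²+d²) = 3.88/√(3.88²+3.57²) = 0.7359.
Setting net torque to zero: T × 3.57 × 0.7359 = 744.6 → T = 744.6 / 2.627 = 283 N.

T ≈ 283 N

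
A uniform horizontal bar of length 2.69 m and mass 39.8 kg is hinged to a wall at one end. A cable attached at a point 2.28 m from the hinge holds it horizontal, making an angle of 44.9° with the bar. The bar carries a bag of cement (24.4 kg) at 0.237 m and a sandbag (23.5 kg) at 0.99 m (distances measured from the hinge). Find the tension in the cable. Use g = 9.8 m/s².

Sum moments about the hinge (the unknown hinge reaction has zero arm there).
Beam weight: 39.8 × 9.8 = 390 N down at 1.345 m → arm 1.345 m, τ = 390 × 1.345 = 524.5 N·m clockwise.
Bag of cement: 24.4 × 9.8 = 239.1 N down at 0.237 m → arm 0.237 m, τ = 239.1 × 0.237 = 56.67 N·m clockwise.
Sandbag: 23.5 × 9.8 = 230.3 N down at 0.99 m → arm 0.99 m, τ = 230.3 × 0.99 = 228 N·m clockwise.
Total clockwise load moment = 809.2 N·m.
The cable tension T acts at 2.28 m; only its component perpendicular to the bar, T sinθ, produces torque. sin 44.9° = 0.7059.
Setting net torque to zero: T × 2.28 × 0.7059 = 809.2 → T = 809.2 / 1.609 = 503 N.

T ≈ 503 N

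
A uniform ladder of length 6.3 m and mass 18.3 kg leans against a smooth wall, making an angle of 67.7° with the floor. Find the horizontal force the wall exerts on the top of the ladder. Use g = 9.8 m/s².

Sum moments about the foot of the ladder (the floor normal and friction both act there and drop out).
Ladder weight 18.3×9.8 = 179.3 N acts at 3.15 m along the ladder; its horizontal arm is 3.15·cos67.7° = 1.195 m → τ = 214.3 N·m clockwise.
Wall normal N acts horizontally at the top; its moment arm is the height L sinθ = 6.3·sin67.7° = 5.829 m, counterclockwise.
Στ = 0 ⇒ N × 5.829 = 214.3 ⇒ N = 36.8 N.

N_wall ≈ 36.8 N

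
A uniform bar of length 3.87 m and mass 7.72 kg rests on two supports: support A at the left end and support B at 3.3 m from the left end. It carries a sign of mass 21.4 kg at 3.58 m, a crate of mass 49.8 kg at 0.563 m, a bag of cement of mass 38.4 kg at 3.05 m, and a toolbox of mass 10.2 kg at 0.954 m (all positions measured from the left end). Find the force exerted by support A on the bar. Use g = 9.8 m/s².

Take moments about support B.
Beam weight: 7.72 × 9.8 = 75.66 N down at 1.935 m → arm 1.365 m, τ = 75.66 × 1.365 = 103.3 N·m counterclockwise.
Sign: 21.4 × 9.8 = 209.7 N down at 3.58 m → arm 0.28 m, τ = 209.7 × 0.28 = 58.72 N·m clockwise.
Crate: 49.8 × 9.8 = 488 N down at 0.563 m → arm 2.737 m, τ = 488 × 2.737 = 1336 N·m counterclockwise.
Bag of cement: 38.4 × 9.8 = 376.3 N down at 3.05 m → arm 0.25 m, τ = 376.3 × 0.25 = 94.08 N·m counterclockwise.
Toolbox: 10.2 × 9.8 = 99.96 N down at 0.954 m → arm 2.346 m, τ = 99.96 × 2.346 = 234.5 N·m counterclockwise.
Net load moment about support B = 1709 N·m counterclockwise.
Reaction R at support A is upward at 0 m, arm 3.3 m → moment R × 3.3 clockwise.
Setting net torque to zero: R × 3.3 = 1709 → R = 518 N.

R_A ≈ 518 N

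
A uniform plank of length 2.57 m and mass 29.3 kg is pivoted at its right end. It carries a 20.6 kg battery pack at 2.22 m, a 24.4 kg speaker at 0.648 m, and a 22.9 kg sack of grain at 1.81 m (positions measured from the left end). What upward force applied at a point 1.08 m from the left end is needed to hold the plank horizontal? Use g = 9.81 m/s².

F ≈ 719 N

Take moments about the right end.
Beam weight: 29.3 × 9.81 = 287.4 N down at 1.285 m → arm 1.285 m, τ = 287.4 × 1.285 = 369.3 N·m counterclockwise.
Battery pack: 20.6 × 9.81 = 202.1 N down at 2.22 m → arm 0.35 m, τ = 202.1 × 0.35 = 70.73 N·m counterclockwise.
Speaker: 24.4 × 9.81 = 239.4 N down at 0.648 m → arm 1.922 m, τ = 239.4 × 1.922 = 460.1 N·m counterclockwise.
Sack of grain: 22.9 × 9.81 = 224.6 N down at 1.81 m → arm 0.76 m, τ = 224.6 × 0.76 = 170.7 N·m counterclockwise.
Net moment of the loads = 1071 N·m counterclockwise.
The upward force F acts at a point 1.08 m from the left end, arm 1.49 m, giving F × 1.49 clockwise.
Balancing moments: F × 1.49 = 1071, giving F = 1071 / 1.49 = 719 N.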